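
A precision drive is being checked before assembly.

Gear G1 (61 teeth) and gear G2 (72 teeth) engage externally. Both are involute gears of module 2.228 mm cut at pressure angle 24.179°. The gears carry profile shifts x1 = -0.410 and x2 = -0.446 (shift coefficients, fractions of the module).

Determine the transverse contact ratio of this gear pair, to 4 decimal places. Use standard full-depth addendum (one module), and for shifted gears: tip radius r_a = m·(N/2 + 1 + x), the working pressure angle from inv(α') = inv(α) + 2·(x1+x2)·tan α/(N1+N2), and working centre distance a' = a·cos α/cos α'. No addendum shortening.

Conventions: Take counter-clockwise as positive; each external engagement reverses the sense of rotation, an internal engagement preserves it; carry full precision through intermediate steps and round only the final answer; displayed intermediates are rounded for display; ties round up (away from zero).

1.7186

class = single-mesh tooth geometry [involute pair 61T × 72T, m = 2.228]
base radii: r_b1 = 61.992416, r_b2 = 73.171376
tip radii: r_a1 = 69.268520, r_a2 = 81.442312
inv(α') = inv(24.179°) + 2·(-0.410-0.446)·tan α/(61+72) = 0.02119487  ⇒  α' = 22.39270°
a' = a·cos α / cos α' = 148.1620·cos 24.179°/cos 22.39270° = 146.187091
action lengths: √(r_a1²−r_b1²) = 30.904178, √(r_a2²−r_b2²) = 35.760312
base pitch p_b = π·m·cos α = 6.385407
CR = (30.904178 + 35.760312 − 146.187091·sin 22.39270°)/6.385407 = 1.718628
contact ratio ≈ 1.7186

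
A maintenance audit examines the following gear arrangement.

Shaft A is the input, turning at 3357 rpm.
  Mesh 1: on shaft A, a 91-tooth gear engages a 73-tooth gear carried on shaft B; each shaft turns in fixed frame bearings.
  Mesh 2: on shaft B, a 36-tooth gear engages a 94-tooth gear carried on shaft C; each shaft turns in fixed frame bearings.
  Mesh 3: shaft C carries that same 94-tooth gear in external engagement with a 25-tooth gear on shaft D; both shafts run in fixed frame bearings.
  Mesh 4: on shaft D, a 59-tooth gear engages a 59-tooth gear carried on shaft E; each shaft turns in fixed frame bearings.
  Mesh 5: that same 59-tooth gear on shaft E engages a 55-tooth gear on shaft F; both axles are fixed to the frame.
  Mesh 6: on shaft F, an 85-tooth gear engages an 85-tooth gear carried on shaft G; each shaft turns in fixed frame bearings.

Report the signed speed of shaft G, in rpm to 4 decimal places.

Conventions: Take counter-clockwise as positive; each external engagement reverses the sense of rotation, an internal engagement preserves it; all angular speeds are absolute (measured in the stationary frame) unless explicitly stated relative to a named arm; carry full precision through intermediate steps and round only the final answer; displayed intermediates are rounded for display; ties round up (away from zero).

6-mesh fixed-axis compound train (all bearings frame-fixed)
mesh 1 [91T→73T]: ω = 3357.0000×91/73 = 4184.7534 rpm, sense flips to −
mesh 2 [36T→94T]: ω = 4184.7534×36/94 = 1602.6715 rpm, sense flips to +
mesh 3 [94T→25T]: ω = 1602.6715×94/25 = 6026.0449 rpm, sense flips to −
mesh 4 [59T→59T]: ω = 6026.0449×59/59 = 6026.0449 rpm, sense flips to +
mesh 5 [59T→55T]: ω = 6026.0449×59/55 = 6464.3027 rpm, sense flips to −
mesh 6 [85T→85T]: ω = 6464.3027×85/85 = 6464.3027 rpm, sense flips to +
signed output speed = +6464.3027 rpm

+6464.3027 rpm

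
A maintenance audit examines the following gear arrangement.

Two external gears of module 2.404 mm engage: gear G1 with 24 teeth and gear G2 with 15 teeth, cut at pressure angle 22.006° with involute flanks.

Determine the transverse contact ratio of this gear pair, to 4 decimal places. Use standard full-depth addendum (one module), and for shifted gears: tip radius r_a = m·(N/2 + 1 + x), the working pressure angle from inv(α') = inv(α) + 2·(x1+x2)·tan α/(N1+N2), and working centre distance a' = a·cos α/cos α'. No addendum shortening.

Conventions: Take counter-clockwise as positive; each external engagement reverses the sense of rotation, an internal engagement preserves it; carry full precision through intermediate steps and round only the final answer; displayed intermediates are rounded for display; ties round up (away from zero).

single-mesh involute tooth geometry (24T engaging 15T at module 2.404)
base radii: r_b1 = 26.746268, r_b2 = 16.716418
tip radii: r_a1 = 31.252000, r_a2 = 20.434000
no profile shift: α' = α, a' = a
action lengths: √(r_a1²−r_b1²) = 16.165539, √(r_a2²−r_b2²) = 11.752010
base pitch p_b = π·m·cos α = 7.002157
CR = (16.165539 + 11.752010 − 46.878000·sin 22.00600°)/7.002157 = 1.478429
contact ratio ≈ 1.4784

1.4784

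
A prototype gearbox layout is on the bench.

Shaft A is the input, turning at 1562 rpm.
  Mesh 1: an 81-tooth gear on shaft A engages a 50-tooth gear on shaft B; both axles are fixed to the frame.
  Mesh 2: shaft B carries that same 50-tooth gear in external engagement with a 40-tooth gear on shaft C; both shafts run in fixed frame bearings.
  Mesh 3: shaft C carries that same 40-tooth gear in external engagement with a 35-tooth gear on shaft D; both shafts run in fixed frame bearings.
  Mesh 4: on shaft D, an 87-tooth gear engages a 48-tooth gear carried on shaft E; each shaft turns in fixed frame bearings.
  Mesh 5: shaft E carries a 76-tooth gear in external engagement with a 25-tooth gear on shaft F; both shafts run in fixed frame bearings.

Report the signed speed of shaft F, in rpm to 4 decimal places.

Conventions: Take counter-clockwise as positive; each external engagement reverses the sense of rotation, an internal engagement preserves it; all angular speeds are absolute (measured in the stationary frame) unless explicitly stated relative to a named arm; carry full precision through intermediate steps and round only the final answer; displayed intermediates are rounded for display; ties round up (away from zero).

recognized (6 fixed axles, 5 meshes): fixed-axis compound train
mesh 1 [81T→50T]: ω = 1562.0000×81/50 = 2530.4400 rpm, sense flips to −
mesh 2 [50T→40T]: ω = 2530.4400×50/40 = 3163.0500 rpm, sense flips to +
mesh 3 [40T→35T]: ω = 3163.0500×40/35 = 3614.9143 rpm, sense flips to −
mesh 4 [87T→48T]: ω = 3614.9143×87/48 = 6552.0321 rpm, sense flips to +
mesh 5 [76T→25T]: ω = 6552.0321×76/25 = 19918.1777 rpm, sense flips to −
signed output speed = -19918.1777 rpm

-19918.1777 rpm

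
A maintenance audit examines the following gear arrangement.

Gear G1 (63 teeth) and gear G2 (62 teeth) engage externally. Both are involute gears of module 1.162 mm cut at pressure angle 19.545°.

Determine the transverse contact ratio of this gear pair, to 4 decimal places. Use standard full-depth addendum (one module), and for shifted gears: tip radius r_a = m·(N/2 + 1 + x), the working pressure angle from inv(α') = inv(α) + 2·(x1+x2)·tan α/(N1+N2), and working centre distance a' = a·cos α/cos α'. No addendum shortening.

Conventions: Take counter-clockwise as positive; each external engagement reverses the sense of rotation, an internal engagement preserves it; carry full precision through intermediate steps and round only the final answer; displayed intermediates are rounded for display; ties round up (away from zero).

1.8177

recognized (one external pair, fixed centres): single-mesh tooth geometry, m = 1.162, N1 = 63, N2 = 62
base radii: r_b1 = 34.493900, r_b2 = 33.946377
tip radii: r_a1 = 37.765000, r_a2 = 37.184000
no profile shift: α' = α, a' = a
action lengths: √(r_a1²−r_b1²) = 15.374203, √(r_a2²−r_b2²) = 15.175418
base pitch p_b = π·m·cos α = 3.440184
CR = (15.374203 + 15.175418 − 72.625000·sin 19.54500°)/3.440184 = 1.817676
contact ratio ≈ 1.8177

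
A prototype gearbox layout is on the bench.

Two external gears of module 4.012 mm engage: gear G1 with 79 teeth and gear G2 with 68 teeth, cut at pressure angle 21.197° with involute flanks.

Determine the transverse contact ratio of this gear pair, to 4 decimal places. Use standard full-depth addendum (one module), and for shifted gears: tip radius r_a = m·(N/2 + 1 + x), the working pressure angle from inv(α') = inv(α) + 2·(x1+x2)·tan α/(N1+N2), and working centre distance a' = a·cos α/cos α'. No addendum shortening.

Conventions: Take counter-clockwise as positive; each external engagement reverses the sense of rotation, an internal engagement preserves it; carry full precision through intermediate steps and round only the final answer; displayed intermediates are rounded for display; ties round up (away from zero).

topology: single-mesh involute geometry — m = 4.012, 79T/68T pair
base radii: r_b1 = 147.752083, r_b2 = 127.179008
tip radii: r_a1 = 162.486000, r_a2 = 140.420000
no profile shift: α' = α, a' = a
action lengths: √(r_a1²−r_b1²) = 67.609336, √(r_a2²−r_b2²) = 59.525426
base pitch p_b = π·m·cos α = 11.751313
CR = (67.609336 + 59.525426 − 294.882000·sin 21.19700°)/11.751313 = 1.745557
contact ratio ≈ 1.7456

1.7456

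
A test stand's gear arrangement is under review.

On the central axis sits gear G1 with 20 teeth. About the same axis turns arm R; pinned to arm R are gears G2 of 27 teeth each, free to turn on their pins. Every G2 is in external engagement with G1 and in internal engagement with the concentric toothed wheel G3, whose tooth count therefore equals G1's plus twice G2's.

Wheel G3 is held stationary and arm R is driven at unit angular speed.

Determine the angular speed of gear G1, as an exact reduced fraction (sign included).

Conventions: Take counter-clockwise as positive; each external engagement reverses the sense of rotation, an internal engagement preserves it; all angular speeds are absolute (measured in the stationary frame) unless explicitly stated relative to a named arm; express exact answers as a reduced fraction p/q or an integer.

47/10

class = planetary set [G3 = 20+2·27 = 74; Willis about the carrier]
ring teeth: 20 + 2·27 = 74
20(ω_sun−ω_arm) = −74(ω_ring−ω_arm),  ω_ring = 0, ω_arm = 1
ω_sun = 1 − (74/20)(0−1) = 47/10
exact speed ratio = 47/10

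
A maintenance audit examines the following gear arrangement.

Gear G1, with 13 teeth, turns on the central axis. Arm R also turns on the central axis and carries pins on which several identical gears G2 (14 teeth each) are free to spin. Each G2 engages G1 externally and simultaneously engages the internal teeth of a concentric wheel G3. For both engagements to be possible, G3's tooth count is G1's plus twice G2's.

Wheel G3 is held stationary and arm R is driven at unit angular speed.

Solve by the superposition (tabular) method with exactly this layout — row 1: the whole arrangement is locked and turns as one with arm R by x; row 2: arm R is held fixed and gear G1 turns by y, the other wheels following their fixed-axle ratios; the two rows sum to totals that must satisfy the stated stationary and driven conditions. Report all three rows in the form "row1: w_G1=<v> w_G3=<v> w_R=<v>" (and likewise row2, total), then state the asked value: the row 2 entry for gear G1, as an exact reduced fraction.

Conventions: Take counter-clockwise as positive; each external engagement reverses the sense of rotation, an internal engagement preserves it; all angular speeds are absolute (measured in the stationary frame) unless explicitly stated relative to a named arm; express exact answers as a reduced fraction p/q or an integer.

row1: w_G1=1 w_G3=1 w_R=1
row2: w_G1=41/13 w_G3=-1 w_R=0
total: w_G1=54/13 w_G3=0 w_R=1
asked value: 41/13

class = planetary set [G3 = 13+2·14 = 41; Willis about the carrier]
row 1 — lock + rotate with arm: ω_sun = ω_ring = ω_arm = x
row 2: sun turns y, ring = −(13/41)·y, arm 0
boundary: total ω_ring = x − (13/41)·y = 0 and total ω_arm = x = 1  ⇒  y = 41/13, x = 1
row 2 ring = −(13/41)·41/13 = -1
totals (row 1 + row 2): sun 1 + 41/13 = 54/13, ring 1 + (-1) = 0, arm 1 + 0 = 1
asked cell (row2, sun) = 41/13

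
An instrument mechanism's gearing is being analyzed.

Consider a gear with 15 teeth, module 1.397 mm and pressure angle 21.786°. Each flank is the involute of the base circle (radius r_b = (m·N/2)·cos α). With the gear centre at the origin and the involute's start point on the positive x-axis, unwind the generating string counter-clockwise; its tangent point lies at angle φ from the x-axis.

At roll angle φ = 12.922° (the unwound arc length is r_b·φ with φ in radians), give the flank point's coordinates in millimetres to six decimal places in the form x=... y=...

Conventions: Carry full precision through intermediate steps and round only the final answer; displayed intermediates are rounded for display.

x=9.973457 y=0.037014

recognized (one wheel, involute flank): single-mesh tooth geometry, m = 1.397, N = 15
pitch radius r_p = m·N/2 = 1.397·15/2 = 10.477500
base radius r_b = r_p·cos α = 10.477500·cos 21.786° = 9.729161
roll angle φ = 12.922° = 0.22553145 rad
x = r_b·(cos φ + φ·sin φ) = 9.973457
y = r_b·(sin φ − φ·cos φ) = 0.037014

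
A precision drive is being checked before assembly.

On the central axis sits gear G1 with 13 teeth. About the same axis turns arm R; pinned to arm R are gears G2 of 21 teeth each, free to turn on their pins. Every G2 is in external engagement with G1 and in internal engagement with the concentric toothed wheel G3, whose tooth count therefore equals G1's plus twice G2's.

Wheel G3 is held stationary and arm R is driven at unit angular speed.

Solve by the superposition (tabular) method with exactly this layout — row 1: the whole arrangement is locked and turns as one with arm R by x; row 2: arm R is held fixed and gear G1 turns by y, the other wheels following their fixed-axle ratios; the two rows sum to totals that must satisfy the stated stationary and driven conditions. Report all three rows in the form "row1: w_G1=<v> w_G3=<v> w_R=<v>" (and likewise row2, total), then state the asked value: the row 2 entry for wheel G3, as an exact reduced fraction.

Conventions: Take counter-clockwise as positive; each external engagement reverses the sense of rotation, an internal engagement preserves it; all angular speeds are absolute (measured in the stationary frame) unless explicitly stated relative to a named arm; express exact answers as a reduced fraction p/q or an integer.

row1: w_G1=1 w_G3=1 w_R=1
row2: w_G1=55/13 w_G3=-1 w_R=0
total: w_G1=68/13 w_G3=0 w_R=1
asked value: -1

class = planetary set [G3 = 13+2·21 = 55; Willis about the carrier]
superposition row 1 [locked train]: every member turns x
row 2: sun turns y, ring = −(13/55)·y, arm 0
boundary: total ω_ring = x − (13/55)·y = 0 and total ω_arm = x = 1  ⇒  y = 55/13, x = 1
row 2 ring = −(13/55)·55/13 = -1
totals (row 1 + row 2): sun 1 + 55/13 = 68/13, ring 1 + (-1) = 0, arm 1 + 0 = 1
asked cell (row2, ring) = -1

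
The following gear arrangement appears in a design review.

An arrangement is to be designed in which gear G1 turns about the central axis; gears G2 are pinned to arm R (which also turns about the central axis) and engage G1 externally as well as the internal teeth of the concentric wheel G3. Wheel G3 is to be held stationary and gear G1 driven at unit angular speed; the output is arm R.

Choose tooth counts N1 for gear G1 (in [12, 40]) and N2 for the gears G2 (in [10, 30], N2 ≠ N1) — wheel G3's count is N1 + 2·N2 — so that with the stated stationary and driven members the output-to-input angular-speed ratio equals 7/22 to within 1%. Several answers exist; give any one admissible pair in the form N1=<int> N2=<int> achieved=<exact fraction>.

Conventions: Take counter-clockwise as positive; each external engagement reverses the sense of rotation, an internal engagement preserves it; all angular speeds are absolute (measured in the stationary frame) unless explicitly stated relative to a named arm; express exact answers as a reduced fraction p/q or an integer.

N1=21 N2=12 achieved=7/22

topology: planetary set — design target 7/22, arm = carrier (Willis)
Willis with ω_ring = 0: ω_arm/ω_sun = N1/(N1+N3); set equal to 7/22  ⇒  N3/N1 = 1/(7/22) − 1 = 15/7
N3 = N1 + 2·N2  ⇒  N2/N1 = (N3/N1 − 1)/2 = (15/7 − 1)/2 = 4/7
smallest multiple with N1 ≥ 12 and N2 ≥ 10: k = 3  ⇒  N1 = 3·7 = 21, N2 = 3·4 = 12 (N1 ≤ 40, N2 ≤ 30, N2 ≠ N1 ✓), N3 = 21 + 2·12 = 45
check: N1/(N1+N3) with N1 = 21, N3 = 45 gives 7/22; |achieved − target| = 0 ≤ 7/2200 ✓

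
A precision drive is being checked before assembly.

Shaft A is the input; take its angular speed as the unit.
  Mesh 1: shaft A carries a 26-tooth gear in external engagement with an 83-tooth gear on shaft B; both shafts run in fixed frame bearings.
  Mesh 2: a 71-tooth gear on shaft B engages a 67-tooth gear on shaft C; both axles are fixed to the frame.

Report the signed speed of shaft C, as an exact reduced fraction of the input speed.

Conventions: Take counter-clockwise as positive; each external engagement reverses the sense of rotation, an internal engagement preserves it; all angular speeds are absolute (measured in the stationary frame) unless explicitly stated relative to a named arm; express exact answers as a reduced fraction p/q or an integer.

2-mesh fixed-axis compound train (all bearings frame-fixed)
mesh 1 [26T→83T]: |ω|/ω_in = 1×26/83 = 26/83, sense flips to −
mesh 2 [71T→67T]: |ω|/ω_in = (26/83)×71/67 = 1846/5561, sense flips to +
signed output speed (× input speed) = 1846/5561

1846/5561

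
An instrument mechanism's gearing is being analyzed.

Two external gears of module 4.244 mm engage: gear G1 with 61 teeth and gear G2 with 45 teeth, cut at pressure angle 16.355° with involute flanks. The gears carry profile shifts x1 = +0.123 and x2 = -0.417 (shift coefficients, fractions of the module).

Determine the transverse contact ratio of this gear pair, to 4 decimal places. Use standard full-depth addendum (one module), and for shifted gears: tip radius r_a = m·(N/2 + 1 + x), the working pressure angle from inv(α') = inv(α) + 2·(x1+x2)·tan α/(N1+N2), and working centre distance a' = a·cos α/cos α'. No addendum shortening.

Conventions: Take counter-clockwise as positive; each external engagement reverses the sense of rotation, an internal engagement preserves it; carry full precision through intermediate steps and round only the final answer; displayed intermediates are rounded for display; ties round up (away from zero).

single-mesh involute tooth geometry (61T engaging 45T at module 4.244)
base radii: r_b1 = 124.204185, r_b2 = 91.626038
tip radii: r_a1 = 134.208012, r_a2 = 97.964252
inv(α') = inv(16.355°) + 2·(+0.123-0.417)·tan α/(61+45) = 0.00638628  ⇒  α' = 15.18628°
a' = a·cos α / cos α' = 224.9320·cos 16.355°/cos 15.18628° = 223.639899
action lengths: √(r_a1²−r_b1²) = 50.843986, √(r_a2²−r_b2²) = 34.665023
base pitch p_b = π·m·cos α = 12.793408
CR = (50.843986 + 34.665023 − 223.639899·sin 15.18628°)/12.793408 = 2.104577
contact ratio ≈ 2.1046

2.1046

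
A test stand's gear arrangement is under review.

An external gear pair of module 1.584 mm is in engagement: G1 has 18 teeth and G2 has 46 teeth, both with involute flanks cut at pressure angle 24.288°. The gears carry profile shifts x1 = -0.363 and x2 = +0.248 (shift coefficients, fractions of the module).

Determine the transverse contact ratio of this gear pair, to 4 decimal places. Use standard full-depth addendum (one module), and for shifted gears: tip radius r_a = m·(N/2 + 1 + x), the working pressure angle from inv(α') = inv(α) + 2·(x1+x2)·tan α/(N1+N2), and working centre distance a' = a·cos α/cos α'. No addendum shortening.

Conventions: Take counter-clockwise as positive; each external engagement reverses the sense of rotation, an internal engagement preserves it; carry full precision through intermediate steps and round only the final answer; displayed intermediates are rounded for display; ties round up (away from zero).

recognized (one external pair, fixed centres): single-mesh tooth geometry, m = 1.584, N1 = 18, N2 = 46
base radii: r_b1 = 12.994194, r_b2 = 33.207383
tip radii: r_a1 = 15.265008, r_a2 = 38.408832
inv(α') = inv(24.288°) + 2·(-0.363+0.248)·tan α/(18+46) = 0.02573790  ⇒  α' = 23.82169°
a' = a·cos α / cos α' = 50.6880·cos 24.288°/cos 23.82169° = 50.504187
action lengths: √(r_a1²−r_b1²) = 8.010706, √(r_a2²−r_b2²) = 19.300468
base pitch p_b = π·m·cos α = 4.535829
CR = (8.010706 + 19.300468 − 50.504187·sin 23.82169°)/4.535829 = 1.524078
contact ratio ≈ 1.5241

1.5241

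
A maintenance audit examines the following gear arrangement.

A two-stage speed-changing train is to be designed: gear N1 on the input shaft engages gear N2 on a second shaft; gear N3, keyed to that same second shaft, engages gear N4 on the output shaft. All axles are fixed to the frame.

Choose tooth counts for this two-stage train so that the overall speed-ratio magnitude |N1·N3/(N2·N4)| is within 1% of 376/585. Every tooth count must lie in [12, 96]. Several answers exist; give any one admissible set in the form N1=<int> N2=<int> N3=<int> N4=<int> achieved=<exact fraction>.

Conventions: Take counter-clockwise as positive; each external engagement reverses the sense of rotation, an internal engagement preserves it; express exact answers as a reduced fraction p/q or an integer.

design class (target 376/585): fixed-axis compound train
target = 376/585 in lowest terms: an exact hit needs N1·N3 = k·376 and N2·N4 = k·585 for one integer k, every count in [12, 96]; additionally prefer no 1:1 stage (N1 ≠ N2, N3 ≠ N4)
k = 1: no 1:1-free in-range split of k·376 and k·585 into factor pairs; take k = 2
k = 2: N1·N3 = 752 = 16·47, N2·N4 = 1170 = 13·90
achieved = 16·47/(13·90) = 376/585; |achieved − target| = 0 ≤ 94/14625 ✓

N1=16 N2=13 N3=47 N4=90 achieved=376/585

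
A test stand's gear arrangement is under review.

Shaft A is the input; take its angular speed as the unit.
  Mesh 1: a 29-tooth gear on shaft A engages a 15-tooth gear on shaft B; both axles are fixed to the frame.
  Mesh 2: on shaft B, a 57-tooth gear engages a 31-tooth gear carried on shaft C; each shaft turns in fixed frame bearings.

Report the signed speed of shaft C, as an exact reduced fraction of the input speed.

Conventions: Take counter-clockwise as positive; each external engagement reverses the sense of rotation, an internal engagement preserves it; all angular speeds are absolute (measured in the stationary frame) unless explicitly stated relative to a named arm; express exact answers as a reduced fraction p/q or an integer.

551/155

2-mesh fixed-axis compound train (all bearings frame-fixed)
mesh 1 [29T→15T]: |ω|/ω_in = 1×29/15 = 29/15, sense flips to −
mesh 2 [57T→31T]: |ω|/ω_in = (29/15)×57/31 = 551/155, sense flips to +
signed output speed (× input speed) = 551/155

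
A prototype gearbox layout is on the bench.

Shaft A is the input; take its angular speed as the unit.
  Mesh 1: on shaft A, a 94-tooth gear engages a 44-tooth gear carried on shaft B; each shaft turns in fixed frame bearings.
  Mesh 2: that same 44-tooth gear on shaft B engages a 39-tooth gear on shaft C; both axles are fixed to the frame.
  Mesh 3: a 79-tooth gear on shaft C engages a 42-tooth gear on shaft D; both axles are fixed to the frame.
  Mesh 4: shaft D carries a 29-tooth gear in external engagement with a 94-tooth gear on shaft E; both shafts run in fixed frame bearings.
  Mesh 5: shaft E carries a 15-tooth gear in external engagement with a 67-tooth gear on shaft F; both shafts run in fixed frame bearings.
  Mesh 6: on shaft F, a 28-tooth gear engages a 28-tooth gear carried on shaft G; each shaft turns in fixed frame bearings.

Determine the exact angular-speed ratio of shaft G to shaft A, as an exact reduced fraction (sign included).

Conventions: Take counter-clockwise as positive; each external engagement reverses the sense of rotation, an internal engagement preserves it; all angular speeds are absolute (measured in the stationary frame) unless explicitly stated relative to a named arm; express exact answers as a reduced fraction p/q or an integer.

11455/36582

class = fixed-axis compound train [6 meshes; 6 ratios multiply, 6 sense flips]
mesh 1 [94T→44T]: running ratio 47/22, sense −
mesh 2 [44T→39T]: running ratio 94/39, sense +
mesh 3 [79T→42T]: running ratio 3713/819, sense −
mesh 4 [29T→94T]: running ratio 2291/1638, sense +
mesh 5 [15T→67T]: running ratio 11455/36582, sense −
mesh 6 [28T→28T]: running ratio 11455/36582, sense +
ω_out/ω_in = 11455/36582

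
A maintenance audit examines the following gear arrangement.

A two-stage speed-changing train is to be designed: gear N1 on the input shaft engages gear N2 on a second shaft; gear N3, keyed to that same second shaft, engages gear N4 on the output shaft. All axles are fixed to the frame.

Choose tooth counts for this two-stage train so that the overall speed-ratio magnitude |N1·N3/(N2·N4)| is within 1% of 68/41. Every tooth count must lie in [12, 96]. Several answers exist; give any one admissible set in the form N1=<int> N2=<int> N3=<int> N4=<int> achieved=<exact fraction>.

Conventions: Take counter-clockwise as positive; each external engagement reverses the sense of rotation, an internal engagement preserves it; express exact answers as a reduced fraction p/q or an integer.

N1=12 N2=41 N3=68 N4=12 achieved=68/41

design class (target 68/41): fixed-axis compound train
target = 68/41 in lowest terms: an exact hit needs N1·N3 = k·68 and N2·N4 = k·41 for one integer k, every count in [12, 96]; additionally prefer no 1:1 stage (N1 ≠ N2, N3 ≠ N4)
k = 1…11: no 1:1-free in-range split of k·68 and k·41 into factor pairs; take k = 12
k = 12: N1·N3 = 816 = 12·68, N2·N4 = 492 = 41·12
achieved = 12·68/(41·12) = 68/41; |achieved − target| = 0 ≤ 17/1025 ✓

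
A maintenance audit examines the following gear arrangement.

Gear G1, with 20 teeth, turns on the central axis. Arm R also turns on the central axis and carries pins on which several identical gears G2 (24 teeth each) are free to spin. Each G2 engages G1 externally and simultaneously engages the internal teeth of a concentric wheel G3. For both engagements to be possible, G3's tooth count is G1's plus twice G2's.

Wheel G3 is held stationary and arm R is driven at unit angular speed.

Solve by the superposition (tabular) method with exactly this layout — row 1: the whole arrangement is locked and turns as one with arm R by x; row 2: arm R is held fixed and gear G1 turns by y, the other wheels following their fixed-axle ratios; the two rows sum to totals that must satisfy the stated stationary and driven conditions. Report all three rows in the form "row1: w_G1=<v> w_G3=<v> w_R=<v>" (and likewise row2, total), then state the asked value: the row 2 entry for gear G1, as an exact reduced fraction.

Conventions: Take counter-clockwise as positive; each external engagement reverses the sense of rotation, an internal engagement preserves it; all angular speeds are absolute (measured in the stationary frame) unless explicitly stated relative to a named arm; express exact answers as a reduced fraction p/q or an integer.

class = planetary set [G3 = 20+2·24 = 68; Willis about the carrier]
superposition row 1 [locked train]: every member turns x
row 2: sun turns y, ring = −(20/68)·y, arm 0
boundary: total ω_ring = x − (20/68)·y = 0 and total ω_arm = x = 1  ⇒  y = 17/5, x = 1
row 2 ring = −(20/68)·17/5 = -1
totals (row 1 + row 2): sun 1 + 17/5 = 22/5, ring 1 + (-1) = 0, arm 1 + 0 = 1
asked cell (row2, sun) = 17/5

row1: w_G1=1 w_G3=1 w_R=1
row2: w_G1=17/5 w_G3=-1 w_R=0
total: w_G1=22/5 w_G3=0 w_R=1
asked value: 17/5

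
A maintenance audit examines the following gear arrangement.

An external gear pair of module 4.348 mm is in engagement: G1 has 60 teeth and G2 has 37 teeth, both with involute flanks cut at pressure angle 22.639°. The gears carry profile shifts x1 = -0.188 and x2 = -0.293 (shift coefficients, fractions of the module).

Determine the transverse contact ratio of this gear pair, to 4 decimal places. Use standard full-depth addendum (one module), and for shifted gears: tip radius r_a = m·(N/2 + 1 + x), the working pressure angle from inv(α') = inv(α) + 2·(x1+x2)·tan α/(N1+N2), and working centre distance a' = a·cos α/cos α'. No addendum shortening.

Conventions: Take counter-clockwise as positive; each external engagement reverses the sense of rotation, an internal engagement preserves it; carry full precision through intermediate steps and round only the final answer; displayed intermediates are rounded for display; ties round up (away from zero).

recognized (one external pair, fixed centres): single-mesh tooth geometry, m = 4.348, N1 = 60, N2 = 37
base radii: r_b1 = 120.389392, r_b2 = 74.240125
tip radii: r_a1 = 133.970576, r_a2 = 83.512036
inv(α') = inv(22.639°) + 2·(-0.188-0.293)·tan α/(60+37) = 0.01779739  ⇒  α' = 21.17436°
a' = a·cos α / cos α' = 210.8780·cos 22.639°/cos 21.17436° = 208.721214
action lengths: √(r_a1²−r_b1²) = 58.775075, √(r_a2²−r_b2²) = 38.244790
base pitch p_b = π·m·cos α = 12.607148
CR = (58.775075 + 38.244790 − 208.721214·sin 21.17436°)/12.607148 = 1.715554
contact ratio ≈ 1.7156

1.7156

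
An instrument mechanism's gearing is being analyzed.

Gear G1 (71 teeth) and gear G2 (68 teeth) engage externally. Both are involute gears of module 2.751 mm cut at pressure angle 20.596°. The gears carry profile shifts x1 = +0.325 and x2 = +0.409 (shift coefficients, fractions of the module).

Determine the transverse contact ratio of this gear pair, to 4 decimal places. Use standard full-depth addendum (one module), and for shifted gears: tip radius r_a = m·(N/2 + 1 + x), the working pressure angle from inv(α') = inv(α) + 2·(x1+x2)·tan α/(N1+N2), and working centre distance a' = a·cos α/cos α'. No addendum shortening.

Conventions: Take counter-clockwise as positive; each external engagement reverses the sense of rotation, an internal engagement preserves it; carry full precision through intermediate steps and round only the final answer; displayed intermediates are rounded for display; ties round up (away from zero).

1.6967

topology: single-mesh involute geometry — m = 2.751, 71T/68T pair
base radii: r_b1 = 91.418441, r_b2 = 87.555690
tip radii: r_a1 = 101.305575, r_a2 = 97.410159
inv(α') = inv(20.596°) + 2·(+0.325+0.409)·tan α/(71+68) = 0.02029644  ⇒  α' = 22.08481°
a' = a·cos α / cos α' = 191.1945·cos 20.596°/cos 22.08481° = 193.145534
action lengths: √(r_a1²−r_b1²) = 43.651898, √(r_a2²−r_b2²) = 42.693562
base pitch p_b = π·m·cos α = 8.090127
CR = (43.651898 + 42.693562 − 193.145534·sin 22.08481°)/8.090127 = 1.696745
contact ratio ≈ 1.6967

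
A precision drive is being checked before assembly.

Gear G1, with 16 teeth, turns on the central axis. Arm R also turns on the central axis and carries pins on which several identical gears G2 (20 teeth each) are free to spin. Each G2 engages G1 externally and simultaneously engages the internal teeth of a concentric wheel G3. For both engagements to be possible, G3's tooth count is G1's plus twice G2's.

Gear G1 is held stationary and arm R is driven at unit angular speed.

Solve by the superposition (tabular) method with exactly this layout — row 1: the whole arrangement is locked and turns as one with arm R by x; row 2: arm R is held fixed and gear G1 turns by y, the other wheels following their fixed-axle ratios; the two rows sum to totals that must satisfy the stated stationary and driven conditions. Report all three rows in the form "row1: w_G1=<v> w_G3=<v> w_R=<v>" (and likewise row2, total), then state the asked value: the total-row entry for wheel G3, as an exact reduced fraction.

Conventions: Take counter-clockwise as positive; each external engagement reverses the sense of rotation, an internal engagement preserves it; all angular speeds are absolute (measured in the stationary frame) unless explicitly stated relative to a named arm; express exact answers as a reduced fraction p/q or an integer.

recognized (axles ride arm R): planetary set, 16/20/56 teeth
row 1: whole set turns with the arm by x
superposition row 2 [arm held]: sun y, ring −(16/56)·y, arm 0
boundary: total ω_sun = x + y = 0 and total ω_arm = x = 1  ⇒  y = -1, x = 1
row 2 ring = −(16/56)·(-1) = 2/7
totals (row 1 + row 2): sun 1 + (-1) = 0, ring 1 + 2/7 = 9/7, arm 1 + 0 = 1
asked cell (total, ring) = 9/7

row1: w_G1=1 w_G3=1 w_R=1
row2: w_G1=-1 w_G3=2/7 w_R=0
total: w_G1=0 w_G3=9/7 w_R=1
asked value: 9/7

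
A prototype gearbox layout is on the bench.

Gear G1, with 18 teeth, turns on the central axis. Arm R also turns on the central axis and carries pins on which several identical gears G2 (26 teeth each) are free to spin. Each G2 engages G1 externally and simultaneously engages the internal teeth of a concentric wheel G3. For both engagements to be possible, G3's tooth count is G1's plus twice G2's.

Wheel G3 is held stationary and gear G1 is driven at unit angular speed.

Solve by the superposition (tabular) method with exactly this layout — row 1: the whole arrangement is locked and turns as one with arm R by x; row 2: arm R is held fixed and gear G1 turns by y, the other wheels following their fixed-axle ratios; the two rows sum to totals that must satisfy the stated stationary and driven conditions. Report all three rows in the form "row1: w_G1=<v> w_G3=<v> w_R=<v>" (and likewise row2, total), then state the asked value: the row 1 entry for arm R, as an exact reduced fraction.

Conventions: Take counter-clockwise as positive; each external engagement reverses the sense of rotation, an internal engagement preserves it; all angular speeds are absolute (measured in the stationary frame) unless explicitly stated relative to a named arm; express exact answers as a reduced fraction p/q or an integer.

row1: w_G1=9/44 w_G3=9/44 w_R=9/44
row2: w_G1=35/44 w_G3=-9/44 w_R=0
total: w_G1=1 w_G3=0 w_R=9/44
asked value: 9/44

recognized (axles ride arm R): planetary set, 18/26/70 teeth
row 1: whole set turns with the arm by x
row 2 — arm fixed, fixed-axis ratios: sun y, ring −(18/70)·y, arm 0
boundary: total ω_ring = x − (18/70)·y = 0 and total ω_sun = x + y = 1  ⇒  y = 35/44, x = 9/44
row 2 ring = −(18/70)·35/44 = -9/44
totals (row 1 + row 2): sun 9/44 + 35/44 = 1, ring 9/44 + (-9/44) = 0, arm 9/44 + 0 = 9/44
asked cell (row1, arm) = 9/44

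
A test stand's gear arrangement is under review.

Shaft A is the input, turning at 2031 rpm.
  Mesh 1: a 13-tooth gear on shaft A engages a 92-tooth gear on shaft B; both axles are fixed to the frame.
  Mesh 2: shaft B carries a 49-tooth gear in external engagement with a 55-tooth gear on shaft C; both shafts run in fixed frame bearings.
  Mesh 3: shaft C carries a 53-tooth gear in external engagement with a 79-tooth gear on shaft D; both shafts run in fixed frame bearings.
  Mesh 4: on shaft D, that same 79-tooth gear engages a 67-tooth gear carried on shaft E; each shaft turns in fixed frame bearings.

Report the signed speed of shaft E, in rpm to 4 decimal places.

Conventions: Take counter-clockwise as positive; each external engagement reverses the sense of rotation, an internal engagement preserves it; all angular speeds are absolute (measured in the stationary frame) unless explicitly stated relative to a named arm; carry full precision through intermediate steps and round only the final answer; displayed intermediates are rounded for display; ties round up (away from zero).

+202.2553 rpm

topology: fixed-axis compound train — 4 meshes, A→E
mesh 1 [13T→92T]: ω = 2031.0000×13/92 = 286.9891 rpm, sense flips to −
mesh 2 [49T→55T]: ω = 286.9891×49/55 = 255.6812 rpm, sense flips to +
mesh 3 [53T→79T]: ω = 255.6812×53/79 = 171.5330 rpm, sense flips to −
mesh 4 [79T→67T]: ω = 171.5330×79/67 = 202.2553 rpm, sense flips to +
signed output speed = +202.2553 rpm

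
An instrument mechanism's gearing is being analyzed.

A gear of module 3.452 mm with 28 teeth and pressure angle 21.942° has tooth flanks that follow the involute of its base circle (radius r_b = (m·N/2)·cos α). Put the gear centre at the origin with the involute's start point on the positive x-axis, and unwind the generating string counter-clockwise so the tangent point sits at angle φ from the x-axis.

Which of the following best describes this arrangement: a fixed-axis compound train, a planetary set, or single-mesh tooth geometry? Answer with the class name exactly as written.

single-mesh tooth geometry

topology: single-mesh involute geometry — m = 3.452, N = 28
classification: single-mesh tooth geometry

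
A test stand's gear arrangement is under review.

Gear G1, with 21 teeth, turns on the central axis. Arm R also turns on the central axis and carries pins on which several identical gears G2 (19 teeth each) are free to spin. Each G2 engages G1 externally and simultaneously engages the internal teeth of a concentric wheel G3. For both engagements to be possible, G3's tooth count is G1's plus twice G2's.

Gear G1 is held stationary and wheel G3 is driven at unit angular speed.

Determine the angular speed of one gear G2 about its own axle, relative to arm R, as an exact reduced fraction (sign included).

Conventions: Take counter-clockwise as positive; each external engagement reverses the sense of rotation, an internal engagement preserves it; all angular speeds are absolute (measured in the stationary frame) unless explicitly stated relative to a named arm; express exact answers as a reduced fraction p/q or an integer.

1239/1520

topology: planetary set — G1 21T / G2 19T / G3 59T, arm = carrier (Willis)
ring teeth: 21 + 2·19 = 59
21(ω_sun−ω_arm) = −59(ω_ring−ω_arm),  ω_sun = 0, ω_ring = 1
21(0−ω_arm) = −59(1−ω_arm)  ⇒  80·ω_arm = 59  ⇒  ω_arm = 59/80
sun–planet mesh: 21·(0−59/80) = −19·(ω_p−ω_arm)  ⇒  ω_p−ω_arm = 1239/1520
exact speed ratio = 1239/1520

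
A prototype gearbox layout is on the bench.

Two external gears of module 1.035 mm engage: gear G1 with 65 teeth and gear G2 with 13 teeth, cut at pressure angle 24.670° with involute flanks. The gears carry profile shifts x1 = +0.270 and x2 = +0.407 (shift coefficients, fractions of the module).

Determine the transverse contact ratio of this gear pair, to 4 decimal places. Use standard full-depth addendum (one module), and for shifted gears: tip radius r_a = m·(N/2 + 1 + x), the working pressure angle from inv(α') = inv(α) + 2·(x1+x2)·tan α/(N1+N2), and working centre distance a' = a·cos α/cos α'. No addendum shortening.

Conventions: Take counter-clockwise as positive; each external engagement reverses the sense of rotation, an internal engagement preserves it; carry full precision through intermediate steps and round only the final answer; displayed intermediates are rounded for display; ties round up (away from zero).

class = single-mesh tooth geometry [involute pair 65T × 13T, m = 1.035]
base radii: r_b1 = 30.567299, r_b2 = 6.113460
tip radii: r_a1 = 34.951950, r_a2 = 8.183745
inv(α') = inv(24.670°) + 2·(+0.270+0.407)·tan α/(65+13) = 0.03671490  ⇒  α' = 26.64783°
a' = a·cos α / cos α' = 40.3650·cos 24.670°/cos 26.64783° = 41.040026
action lengths: √(r_a1²−r_b1²) = 16.949307, √(r_a2²−r_b2²) = 5.440523
base pitch p_b = π·m·cos α = 2.954769
CR = (16.949307 + 5.440523 − 41.040026·sin 26.64783°)/2.954769 = 1.348044
contact ratio ≈ 1.3480

1.3480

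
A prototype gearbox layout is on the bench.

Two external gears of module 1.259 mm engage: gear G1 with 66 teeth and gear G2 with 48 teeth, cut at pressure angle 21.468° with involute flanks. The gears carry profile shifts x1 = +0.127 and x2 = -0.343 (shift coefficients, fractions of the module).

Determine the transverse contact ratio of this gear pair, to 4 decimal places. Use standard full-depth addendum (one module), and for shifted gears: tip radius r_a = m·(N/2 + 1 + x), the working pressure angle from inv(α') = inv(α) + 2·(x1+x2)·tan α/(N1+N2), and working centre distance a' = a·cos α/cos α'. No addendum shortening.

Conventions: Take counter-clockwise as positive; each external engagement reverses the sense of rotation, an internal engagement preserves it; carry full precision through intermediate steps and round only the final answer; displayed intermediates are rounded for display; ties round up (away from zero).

single-mesh involute tooth geometry (66T engaging 48T at module 1.259)
base radii: r_b1 = 38.664557, r_b2 = 28.119678
tip radii: r_a1 = 42.965893, r_a2 = 31.043163
inv(α') = inv(21.468°) + 2·(+0.127-0.343)·tan α/(66+48) = 0.01708790  ⇒  α' = 20.89955°
a' = a·cos α / cos α' = 71.7630·cos 21.468°/cos 20.89955° = 71.487597
action lengths: √(r_a1²−r_b1²) = 18.738196, √(r_a2²−r_b2²) = 13.151490
base pitch p_b = π·m·cos α = 3.680857
CR = (18.738196 + 13.151490 − 71.487597·sin 20.89955°)/3.680857 = 1.735431
contact ratio ≈ 1.7354

1.7354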